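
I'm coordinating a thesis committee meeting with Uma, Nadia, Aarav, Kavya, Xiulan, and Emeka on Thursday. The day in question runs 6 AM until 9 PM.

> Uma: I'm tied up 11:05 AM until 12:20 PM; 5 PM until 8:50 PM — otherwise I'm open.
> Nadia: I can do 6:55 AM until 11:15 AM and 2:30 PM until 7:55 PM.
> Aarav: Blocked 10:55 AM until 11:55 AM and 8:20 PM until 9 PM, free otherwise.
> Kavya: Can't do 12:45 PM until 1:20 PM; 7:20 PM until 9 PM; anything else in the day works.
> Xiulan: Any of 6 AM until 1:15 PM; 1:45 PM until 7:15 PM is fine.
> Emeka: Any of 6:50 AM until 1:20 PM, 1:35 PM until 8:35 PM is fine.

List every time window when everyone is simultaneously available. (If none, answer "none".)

06:55-10:55, 14:30-17:00

Uma free: 06:00-11:05, 12:20-17:00, 20:50-21:00 (invert busy blocks within the working day).
Nadia free: 06:55-11:15, 14:30-19:55.
Aarav free: 06:00-10:55, 11:55-20:20 (invert busy blocks within the working day).
Kavya free: 06:00-12:45, 13:20-19:20 (invert busy blocks within the working day).
Xiulan free: 06:00-13:15, 13:45-19:15.
Emeka free: 06:50-13:20, 13:35-20:35.
Uma ∩ Nadia: 06:55-11:05, 14:30-17:00.
Uma ∩ Nadia ∩ Aarav: 06:55-10:55, 14:30-17:00.
Uma ∩ Nadia ∩ Aarav ∩ Kavya: 06:55-10:55, 14:30-17:00.
Uma ∩ Nadia ∩ Aarav ∩ Kavya ∩ Xiulan: 06:55-10:55, 14:30-17:00.
Uma ∩ Nadia ∩ Aarav ∩ Kavya ∩ Xiulan ∩ Emeka: 06:55-10:55, 14:30-17:00.
Those are the intersection windows.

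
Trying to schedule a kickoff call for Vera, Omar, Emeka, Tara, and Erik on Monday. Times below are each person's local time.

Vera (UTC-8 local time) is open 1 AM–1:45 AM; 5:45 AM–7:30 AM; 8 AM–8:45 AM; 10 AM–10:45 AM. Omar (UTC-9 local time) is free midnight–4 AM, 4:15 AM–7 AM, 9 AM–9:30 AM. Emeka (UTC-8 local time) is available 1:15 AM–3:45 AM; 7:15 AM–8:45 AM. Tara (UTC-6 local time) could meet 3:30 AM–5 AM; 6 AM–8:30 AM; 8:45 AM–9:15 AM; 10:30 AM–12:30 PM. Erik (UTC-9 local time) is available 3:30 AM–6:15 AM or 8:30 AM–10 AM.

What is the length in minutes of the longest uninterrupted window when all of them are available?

Vera in UTC: 09:00-09:45, 13:45-15:30, 16:00-16:45, 18:00-18:45 (add 8h to convert from UTC-8).
Omar in UTC: 09:00-13:00, 13:15-16:00, 18:00-18:30 (add 9h to convert from UTC-9).
Emeka in UTC: 09:15-11:45, 15:15-16:45 (add 8h to convert from UTC-8).
Tara in UTC: 09:30-11:00, 12:00-14:30, 14:45-15:15, 16:30-18:30 (add 6h to convert from UTC-6).
Erik in UTC: 12:30-15:15, 17:30-19:00 (add 9h to convert from UTC-9).
Vera ∩ Omar: 09:00-09:45, 13:45-15:30, 18:00-18:30.
Vera ∩ Omar ∩ Emeka: 09:15-09:45, 15:15-15:30.
Vera ∩ Omar ∩ Emeka ∩ Tara: 09:30-09:45.
Vera ∩ Omar ∩ Emeka ∩ Tara ∩ Erik: ∅.
There is no time when everyone is free.
No common window exists, so the longest block is 0 minutes.

0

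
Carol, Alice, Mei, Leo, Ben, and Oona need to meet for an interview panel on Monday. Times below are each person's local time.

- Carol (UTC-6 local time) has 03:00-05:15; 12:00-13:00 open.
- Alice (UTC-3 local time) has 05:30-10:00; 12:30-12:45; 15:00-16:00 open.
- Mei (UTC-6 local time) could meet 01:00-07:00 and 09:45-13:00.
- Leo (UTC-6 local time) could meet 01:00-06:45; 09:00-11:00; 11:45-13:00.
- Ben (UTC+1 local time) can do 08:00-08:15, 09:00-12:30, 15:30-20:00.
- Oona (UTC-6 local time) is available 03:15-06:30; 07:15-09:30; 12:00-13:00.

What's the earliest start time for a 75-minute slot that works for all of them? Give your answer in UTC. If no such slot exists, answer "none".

Carol in UTC: 09:00-11:15, 18:00-19:00 (add 6h to convert from UTC-6).
Alice in UTC: 08:30-13:00, 15:30-15:45, 18:00-19:00 (add 3h to convert from UTC-3).
Mei in UTC: 07:00-13:00, 15:45-19:00 (add 6h to convert from UTC-6).
Leo in UTC: 07:00-12:45, 15:00-17:00, 17:45-19:00 (add 6h to convert from UTC-6).
Ben in UTC: 07:00-07:15, 08:00-11:30, 14:30-19:00 (subtract 1h to convert from UTC+1).
Oona in UTC: 09:15-12:30, 13:15-15:30, 18:00-19:00 (add 6h to convert from UTC-6).
Carol ∩ Alice: 09:00-11:15, 18:00-19:00.
Carol ∩ Alice ∩ Mei: 09:00-11:15, 18:00-19:00.
Carol ∩ Alice ∩ Mei ∩ Leo: 09:00-11:15, 18:00-19:00.
Carol ∩ Alice ∩ Mei ∩ Leo ∩ Ben: 09:00-11:15, 18:00-19:00.
Carol ∩ Alice ∩ Mei ∩ Leo ∩ Ben ∩ Oona: 09:15-11:15, 18:00-19:00.
The first common window of at least 75 minutes is 09:15-11:15, so the earliest start is 09:15.

09:15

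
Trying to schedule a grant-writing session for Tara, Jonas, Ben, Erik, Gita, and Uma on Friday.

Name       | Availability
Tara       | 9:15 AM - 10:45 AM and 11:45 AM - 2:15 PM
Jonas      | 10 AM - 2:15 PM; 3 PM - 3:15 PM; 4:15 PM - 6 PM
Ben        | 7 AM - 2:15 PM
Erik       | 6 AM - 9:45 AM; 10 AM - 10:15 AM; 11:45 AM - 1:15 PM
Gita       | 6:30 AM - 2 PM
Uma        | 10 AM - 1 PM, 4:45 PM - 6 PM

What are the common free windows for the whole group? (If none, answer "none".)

10:00-10:15, 11:45-13:00

Tara ∩ Jonas: 10:00-10:45, 11:45-14:15.
Tara ∩ Jonas ∩ Ben: 10:00-10:45, 11:45-14:15.
Tara ∩ Jonas ∩ Ben ∩ Erik: 10:00-10:15, 11:45-13:15.
Tara ∩ Jonas ∩ Ben ∩ Erik ∩ Gita: 10:00-10:15, 11:45-13:15.
Tara ∩ Jonas ∩ Ben ∩ Erik ∩ Gita ∩ Uma: 10:00-10:15, 11:45-13:00.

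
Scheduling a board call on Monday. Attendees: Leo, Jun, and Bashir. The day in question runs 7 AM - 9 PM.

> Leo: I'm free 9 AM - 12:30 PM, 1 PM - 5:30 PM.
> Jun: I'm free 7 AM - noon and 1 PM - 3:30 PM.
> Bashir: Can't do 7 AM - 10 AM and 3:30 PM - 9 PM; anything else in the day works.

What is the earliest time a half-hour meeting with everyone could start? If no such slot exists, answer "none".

Leo free: 09:00-12:30, 13:00-17:30.
Jun free: 07:00-12:00, 13:00-15:30.
Bashir free: 10:00-15:30 (invert busy blocks within the working day).
Leo ∩ Jun: 09:00-12:00, 13:00-15:30.
Leo ∩ Jun ∩ Bashir: 10:00-12:00, 13:00-15:30.
So the common availability across everyone is 10:00-12:00, 13:00-15:30.
The first common window of at least 30 minutes is 10:00-12:00, so the earliest start is 10:00.

10:00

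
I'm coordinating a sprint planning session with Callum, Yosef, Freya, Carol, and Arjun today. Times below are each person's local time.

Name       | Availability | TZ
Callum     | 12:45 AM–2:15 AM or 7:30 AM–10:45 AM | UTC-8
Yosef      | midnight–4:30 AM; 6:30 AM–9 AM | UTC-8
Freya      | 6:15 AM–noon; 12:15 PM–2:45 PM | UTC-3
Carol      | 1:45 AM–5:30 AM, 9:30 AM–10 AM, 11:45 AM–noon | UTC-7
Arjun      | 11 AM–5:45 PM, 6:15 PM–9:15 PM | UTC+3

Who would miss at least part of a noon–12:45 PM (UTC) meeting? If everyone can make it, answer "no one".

Callum, Carol, Yosef

Callum in UTC: 08:45-10:15, 15:30-18:45 (add 8h to convert from UTC-8).
Yosef in UTC: 08:00-12:30, 14:30-17:00 (add 8h to convert from UTC-8).
Freya in UTC: 09:15-15:00, 15:15-17:45 (add 3h to convert from UTC-3).
Carol in UTC: 08:45-12:30, 16:30-17:00, 18:45-19:00 (add 7h to convert from UTC-7).
Arjun in UTC: 08:00-14:45, 15:15-18:15 (subtract 3h to convert from UTC+3).
Callum: not fully free for 12:00-12:45. Yosef: not fully free for 12:00-12:45. Freya: free for 12:00-12:45. Carol: not fully free for 12:00-12:45. Arjun: free for 12:00-12:45.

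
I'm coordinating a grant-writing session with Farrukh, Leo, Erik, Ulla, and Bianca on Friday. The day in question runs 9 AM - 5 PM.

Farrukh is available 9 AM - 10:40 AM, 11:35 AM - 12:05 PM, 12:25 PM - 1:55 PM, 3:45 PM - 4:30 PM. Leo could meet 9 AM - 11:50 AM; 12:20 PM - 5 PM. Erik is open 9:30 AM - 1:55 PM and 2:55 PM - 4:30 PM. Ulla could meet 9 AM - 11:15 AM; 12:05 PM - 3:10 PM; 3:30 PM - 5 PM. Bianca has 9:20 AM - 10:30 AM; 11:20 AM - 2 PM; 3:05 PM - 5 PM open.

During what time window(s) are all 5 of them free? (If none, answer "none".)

Farrukh ∩ Leo: 09:00-10:40, 11:35-11:50, 12:25-13:55, 15:45-16:30.
Farrukh ∩ Leo ∩ Erik: 09:30-10:40, 11:35-11:50, 12:25-13:55, 15:45-16:30.
Farrukh ∩ Leo ∩ Erik ∩ Ulla: 09:30-10:40, 12:25-13:55, 15:45-16:30.
Farrukh ∩ Leo ∩ Erik ∩ Ulla ∩ Bianca: 09:30-10:30, 12:25-13:55, 15:45-16:30.

09:30-10:30, 12:25-13:55, 15:45-16:30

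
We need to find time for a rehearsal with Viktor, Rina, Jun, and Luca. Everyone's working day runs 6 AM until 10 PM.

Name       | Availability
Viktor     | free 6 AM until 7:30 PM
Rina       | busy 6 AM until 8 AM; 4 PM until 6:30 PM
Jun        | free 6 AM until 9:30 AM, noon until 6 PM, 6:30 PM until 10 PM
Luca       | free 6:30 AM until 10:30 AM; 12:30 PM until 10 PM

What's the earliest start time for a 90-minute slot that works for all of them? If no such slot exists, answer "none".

Viktor free: 06:00-19:30.
Rina free: 08:00-16:00, 18:30-22:00 (invert busy blocks within the working day).
Jun free: 06:00-09:30, 12:00-18:00, 18:30-22:00.
Luca free: 06:30-10:30, 12:30-22:00.
Viktor ∩ Rina: 08:00-16:00, 18:30-19:30.
Viktor ∩ Rina ∩ Jun: 08:00-09:30, 12:00-16:00, 18:30-19:30.
Viktor ∩ Rina ∩ Jun ∩ Luca: 08:00-09:30, 12:30-16:00, 18:30-19:30.
The first common window of at least 90 minutes is 08:00-09:30, so the earliest start is 08:00.

08:00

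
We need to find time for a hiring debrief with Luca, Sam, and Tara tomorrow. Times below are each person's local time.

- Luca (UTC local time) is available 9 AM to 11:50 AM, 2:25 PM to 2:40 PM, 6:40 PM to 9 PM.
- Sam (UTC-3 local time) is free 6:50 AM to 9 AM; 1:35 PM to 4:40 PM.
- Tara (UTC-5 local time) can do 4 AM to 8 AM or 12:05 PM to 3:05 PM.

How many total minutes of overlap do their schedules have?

Luca in UTC: 09:00-11:50, 14:25-14:40, 18:40-21:00.
Sam in UTC: 09:50-12:00, 16:35-19:40 (add 3h to convert from UTC-3).
Tara in UTC: 09:00-13:00, 17:05-20:05 (add 5h to convert from UTC-5).
Luca ∩ Sam: 09:50-11:50, 18:40-19:40.
Luca ∩ Sam ∩ Tara: 09:50-11:50, 18:40-19:40.
Summing the common windows: 120 + 60 = 180 minutes.

180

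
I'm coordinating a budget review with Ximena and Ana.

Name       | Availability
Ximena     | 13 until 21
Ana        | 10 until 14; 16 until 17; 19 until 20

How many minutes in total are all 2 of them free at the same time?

180

Ximena ∩ Ana: 13:00-14:00, 16:00-17:00, 19:00-20:00.
Summing the common windows: 60 + 60 + 60 = 180 minutes.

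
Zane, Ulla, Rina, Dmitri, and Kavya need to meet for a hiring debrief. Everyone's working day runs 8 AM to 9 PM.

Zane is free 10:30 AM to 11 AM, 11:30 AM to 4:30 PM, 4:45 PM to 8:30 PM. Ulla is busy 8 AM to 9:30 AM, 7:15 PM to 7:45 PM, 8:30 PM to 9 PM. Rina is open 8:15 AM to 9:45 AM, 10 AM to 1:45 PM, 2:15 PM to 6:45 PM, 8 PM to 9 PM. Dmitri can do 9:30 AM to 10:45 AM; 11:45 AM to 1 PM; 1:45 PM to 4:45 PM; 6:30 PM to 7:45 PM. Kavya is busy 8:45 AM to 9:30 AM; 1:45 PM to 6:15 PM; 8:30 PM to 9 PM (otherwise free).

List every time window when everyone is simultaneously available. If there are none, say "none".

10:30-10:45, 11:45-13:00, 18:30-18:45

Zane free: 10:30-11:00, 11:30-16:30, 16:45-20:30.
Ulla free: 09:30-19:15, 19:45-20:30 (invert busy blocks within the working day).
Rina free: 08:15-09:45, 10:00-13:45, 14:15-18:45, 20:00-21:00.
Dmitri free: 09:30-10:45, 11:45-13:00, 13:45-16:45, 18:30-19:45.
Kavya free: 08:00-08:45, 09:30-13:45, 18:15-20:30 (invert busy blocks within the working day).
Zane ∩ Ulla: 10:30-11:00, 11:30-16:30, 16:45-19:15, 19:45-20:30.
Zane ∩ Ulla ∩ Rina: 10:30-11:00, 11:30-13:45, 14:15-16:30, 16:45-18:45, 20:00-20:30.
Zane ∩ Ulla ∩ Rina ∩ Dmitri: 10:30-10:45, 11:45-13:00, 14:15-16:30, 18:30-18:45.
Zane ∩ Ulla ∩ Rina ∩ Dmitri ∩ Kavya: 10:30-10:45, 11:45-13:00, 18:30-18:45.
Those are the intersection windows.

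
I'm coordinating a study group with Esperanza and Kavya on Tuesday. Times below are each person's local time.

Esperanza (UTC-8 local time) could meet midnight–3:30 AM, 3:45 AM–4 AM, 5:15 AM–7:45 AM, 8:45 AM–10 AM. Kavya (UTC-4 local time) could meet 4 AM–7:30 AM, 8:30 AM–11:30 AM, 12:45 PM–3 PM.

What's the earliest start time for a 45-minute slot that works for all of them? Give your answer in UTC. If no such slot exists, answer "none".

08:00

Esperanza in UTC: 08:00-11:30, 11:45-12:00, 13:15-15:45, 16:45-18:00 (add 8h to convert from UTC-8).
Kavya in UTC: 08:00-11:30, 12:30-15:30, 16:45-19:00 (add 4h to convert from UTC-4).
Esperanza ∩ Kavya: 08:00-11:30, 13:15-15:30, 16:45-18:00.
The first common window of at least 45 minutes is 08:00-11:30, so the earliest start is 08:00.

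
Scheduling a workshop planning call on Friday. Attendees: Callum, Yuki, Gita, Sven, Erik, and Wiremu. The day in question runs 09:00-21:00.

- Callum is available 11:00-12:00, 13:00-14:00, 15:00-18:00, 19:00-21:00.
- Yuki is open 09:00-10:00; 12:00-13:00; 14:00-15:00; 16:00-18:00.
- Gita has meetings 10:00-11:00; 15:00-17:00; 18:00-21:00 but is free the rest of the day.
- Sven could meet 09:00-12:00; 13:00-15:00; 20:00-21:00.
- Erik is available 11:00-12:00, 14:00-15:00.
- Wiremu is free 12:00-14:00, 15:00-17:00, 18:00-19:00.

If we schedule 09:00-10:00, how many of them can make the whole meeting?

3

Callum free: 11:00-12:00, 13:00-14:00, 15:00-18:00, 19:00-21:00.
Yuki free: 09:00-10:00, 12:00-13:00, 14:00-15:00, 16:00-18:00.
Gita free: 09:00-10:00, 11:00-15:00, 17:00-18:00 (invert busy blocks within the working day).
Sven free: 09:00-12:00, 13:00-15:00, 20:00-21:00.
Erik free: 11:00-12:00, 14:00-15:00.
Wiremu free: 12:00-14:00, 15:00-17:00, 18:00-19:00.
Yuki, Gita, and Sven can make the full 09:00-10:00 slot — that's 3.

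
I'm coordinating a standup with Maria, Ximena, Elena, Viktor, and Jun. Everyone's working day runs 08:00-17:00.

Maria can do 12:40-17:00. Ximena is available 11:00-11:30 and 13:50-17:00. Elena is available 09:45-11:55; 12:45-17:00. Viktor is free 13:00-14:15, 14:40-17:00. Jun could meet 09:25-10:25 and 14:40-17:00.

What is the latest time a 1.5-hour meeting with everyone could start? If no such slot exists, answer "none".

15:30

Maria ∩ Ximena: 13:50-17:00.
Maria ∩ Ximena ∩ Elena: 13:50-17:00.
Maria ∩ Ximena ∩ Elena ∩ Viktor: 13:50-14:15, 14:40-17:00.
Maria ∩ Ximena ∩ Elena ∩ Viktor ∩ Jun: 14:40-17:00.
The last common window of at least 90 minutes is 14:40-17:00; a 90-minute meeting can start as late as 15:30 and still end by 17:00.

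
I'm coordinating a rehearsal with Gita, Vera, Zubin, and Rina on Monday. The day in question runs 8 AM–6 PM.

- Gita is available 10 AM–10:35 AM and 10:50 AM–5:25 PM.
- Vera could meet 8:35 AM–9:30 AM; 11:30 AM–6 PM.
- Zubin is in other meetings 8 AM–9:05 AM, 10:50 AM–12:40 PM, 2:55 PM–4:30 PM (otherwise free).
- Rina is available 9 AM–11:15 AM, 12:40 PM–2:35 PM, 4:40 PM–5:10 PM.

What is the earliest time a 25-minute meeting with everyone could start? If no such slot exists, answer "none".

Gita free: 10:00-10:35, 10:50-17:25.
Vera free: 08:35-09:30, 11:30-18:00.
Zubin free: 09:05-10:50, 12:40-14:55, 16:30-18:00 (invert busy blocks within the working day).
Rina free: 09:00-11:15, 12:40-14:35, 16:40-17:10.
Gita ∩ Vera: 11:30-17:25.
Gita ∩ Vera ∩ Zubin: 12:40-14:55, 16:30-17:25.
Gita ∩ Vera ∩ Zubin ∩ Rina: 12:40-14:35, 16:40-17:10.
So the common availability across everyone is 12:40-14:35, 16:40-17:10.
The first common window of at least 25 minutes is 12:40-14:35, so the earliest start is 12:40.

12:40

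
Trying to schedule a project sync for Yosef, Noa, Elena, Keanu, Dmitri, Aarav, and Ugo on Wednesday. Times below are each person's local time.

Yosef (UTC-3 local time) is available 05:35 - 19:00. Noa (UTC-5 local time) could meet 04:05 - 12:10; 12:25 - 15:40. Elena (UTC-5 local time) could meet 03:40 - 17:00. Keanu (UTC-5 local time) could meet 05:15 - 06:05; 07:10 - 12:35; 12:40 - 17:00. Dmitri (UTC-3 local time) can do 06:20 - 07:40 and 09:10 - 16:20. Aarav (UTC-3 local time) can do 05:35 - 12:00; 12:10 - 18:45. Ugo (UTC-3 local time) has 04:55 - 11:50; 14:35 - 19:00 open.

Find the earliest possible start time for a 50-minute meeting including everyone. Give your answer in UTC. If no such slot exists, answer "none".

Yosef in UTC: 08:35-22:00 (add 3h to convert from UTC-3).
Noa in UTC: 09:05-17:10, 17:25-20:40 (add 5h to convert from UTC-5).
Elena in UTC: 08:40-22:00 (add 5h to convert from UTC-5).
Keanu in UTC: 10:15-11:05, 12:10-17:35, 17:40-22:00 (add 5h to convert from UTC-5).
Dmitri in UTC: 09:20-10:40, 12:10-19:20 (add 3h to convert from UTC-3).
Aarav in UTC: 08:35-15:00, 15:10-21:45 (add 3h to convert from UTC-3).
Ugo in UTC: 07:55-14:50, 17:35-22:00 (add 3h to convert from UTC-3).
Yosef ∩ Noa: 09:05-17:10, 17:25-20:40.
Yosef ∩ Noa ∩ Elena: 09:05-17:10, 17:25-20:40.
Yosef ∩ Noa ∩ Elena ∩ Keanu: 10:15-11:05, 12:10-17:10, 17:25-17:35, 17:40-20:40.
Yosef ∩ Noa ∩ Elena ∩ Keanu ∩ Dmitri: 10:15-10:40, 12:10-17:10, 17:25-17:35, 17:40-19:20.
Yosef ∩ Noa ∩ Elena ∩ Keanu ∩ Dmitri ∩ Aarav: 10:15-10:40, 12:10-15:00, 15:10-17:10, 17:25-17:35, 17:40-19:20.
Yosef ∩ Noa ∩ Elena ∩ Keanu ∩ Dmitri ∩ Aarav ∩ Ugo: 10:15-10:40, 12:10-14:50, 17:40-19:20.
So the common availability across everyone is 10:15-10:40, 12:10-14:50, 17:40-19:20.
The first common window of at least 50 minutes is 12:10-14:50, so the earliest start is 12:10.

12:10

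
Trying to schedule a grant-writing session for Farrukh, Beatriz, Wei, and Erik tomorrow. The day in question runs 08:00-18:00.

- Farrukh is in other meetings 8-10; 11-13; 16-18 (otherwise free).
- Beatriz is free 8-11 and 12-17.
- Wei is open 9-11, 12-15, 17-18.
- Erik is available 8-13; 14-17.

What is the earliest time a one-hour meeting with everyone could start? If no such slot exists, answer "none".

Farrukh free: 10:00-11:00, 13:00-16:00 (invert busy blocks within the working day).
Beatriz free: 08:00-11:00, 12:00-17:00.
Wei free: 09:00-11:00, 12:00-15:00, 17:00-18:00.
Erik free: 08:00-13:00, 14:00-17:00.
Farrukh ∩ Beatriz: 10:00-11:00, 13:00-16:00.
Farrukh ∩ Beatriz ∩ Wei: 10:00-11:00, 13:00-15:00.
Farrukh ∩ Beatriz ∩ Wei ∩ Erik: 10:00-11:00, 14:00-15:00.
Those are the intersection windows.
The first common window of at least 60 minutes is 10:00-11:00, so the earliest start is 10:00.

10:00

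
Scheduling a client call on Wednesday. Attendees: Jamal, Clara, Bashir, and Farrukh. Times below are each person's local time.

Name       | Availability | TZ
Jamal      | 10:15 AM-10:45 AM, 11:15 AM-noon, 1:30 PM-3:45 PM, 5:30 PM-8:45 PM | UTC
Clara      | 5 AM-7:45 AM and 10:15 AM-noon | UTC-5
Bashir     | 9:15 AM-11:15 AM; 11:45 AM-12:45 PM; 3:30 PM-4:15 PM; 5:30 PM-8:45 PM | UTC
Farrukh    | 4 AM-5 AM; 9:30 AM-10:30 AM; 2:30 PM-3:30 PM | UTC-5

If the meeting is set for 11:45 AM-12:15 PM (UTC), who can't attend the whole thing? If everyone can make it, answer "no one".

Jamal in UTC: 10:15-10:45, 11:15-12:00, 13:30-15:45, 17:30-20:45.
Clara in UTC: 10:00-12:45, 15:15-17:00 (add 5h to convert from UTC-5).
Bashir in UTC: 09:15-11:15, 11:45-12:45, 15:30-16:15, 17:30-20:45.
Farrukh in UTC: 09:00-10:00, 14:30-15:30, 19:30-20:30 (add 5h to convert from UTC-5).
Jamal: not fully free for 11:45-12:15. Clara: free for 11:45-12:15. Bashir: free for 11:45-12:15. Farrukh: not fully free for 11:45-12:15.

Farrukh, Jamal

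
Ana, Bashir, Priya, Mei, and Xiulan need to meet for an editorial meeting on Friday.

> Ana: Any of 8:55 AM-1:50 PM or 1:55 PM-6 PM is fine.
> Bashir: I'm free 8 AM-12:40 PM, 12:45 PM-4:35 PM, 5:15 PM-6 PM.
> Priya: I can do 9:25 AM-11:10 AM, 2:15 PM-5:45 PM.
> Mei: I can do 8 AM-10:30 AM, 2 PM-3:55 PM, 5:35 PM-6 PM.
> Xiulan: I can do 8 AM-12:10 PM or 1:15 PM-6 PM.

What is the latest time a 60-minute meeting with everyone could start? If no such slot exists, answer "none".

Ana ∩ Bashir: 08:55-12:40, 12:45-13:50, 13:55-16:35, 17:15-18:00.
Ana ∩ Bashir ∩ Priya: 09:25-11:10, 14:15-16:35, 17:15-17:45.
Ana ∩ Bashir ∩ Priya ∩ Mei: 09:25-10:30, 14:15-15:55, 17:35-17:45.
Ana ∩ Bashir ∩ Priya ∩ Mei ∩ Xiulan: 09:25-10:30, 14:15-15:55, 17:35-17:45.
Those are the intersection windows.
The last common window of at least 60 minutes is 14:15-15:55; a 60-minute meeting can start as late as 14:55 and still end by 15:55.

14:55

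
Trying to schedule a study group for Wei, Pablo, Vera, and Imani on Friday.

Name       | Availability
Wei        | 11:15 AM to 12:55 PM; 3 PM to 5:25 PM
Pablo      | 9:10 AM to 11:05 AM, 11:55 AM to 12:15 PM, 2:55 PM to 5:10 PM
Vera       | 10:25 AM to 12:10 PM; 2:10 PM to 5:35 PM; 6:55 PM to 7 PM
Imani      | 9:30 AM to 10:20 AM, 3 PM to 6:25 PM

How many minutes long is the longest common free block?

130

Wei ∩ Pablo: 11:55-12:15, 15:00-17:10.
Wei ∩ Pablo ∩ Vera: 11:55-12:10, 15:00-17:10.
Wei ∩ Pablo ∩ Vera ∩ Imani: 15:00-17:10.
So the common availability across everyone is 15:00-17:10.
The longest is 15:00-17:10 at 130 minutes.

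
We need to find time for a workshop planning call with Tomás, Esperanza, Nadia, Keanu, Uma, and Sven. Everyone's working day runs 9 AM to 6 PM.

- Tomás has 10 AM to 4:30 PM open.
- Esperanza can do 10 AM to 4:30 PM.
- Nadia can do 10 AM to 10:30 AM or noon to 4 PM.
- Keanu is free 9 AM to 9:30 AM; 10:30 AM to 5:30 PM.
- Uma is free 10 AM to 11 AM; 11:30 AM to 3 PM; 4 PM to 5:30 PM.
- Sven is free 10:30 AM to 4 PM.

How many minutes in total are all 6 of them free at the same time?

Tomás ∩ Esperanza: 10:00-16:30.
Tomás ∩ Esperanza ∩ Nadia: 10:00-10:30, 12:00-16:00.
Tomás ∩ Esperanza ∩ Nadia ∩ Keanu: 12:00-16:00.
Tomás ∩ Esperanza ∩ Nadia ∩ Keanu ∩ Uma: 12:00-15:00.
Tomás ∩ Esperanza ∩ Nadia ∩ Keanu ∩ Uma ∩ Sven: 12:00-15:00.
So the common availability across everyone is 12:00-15:00.
That's a single block of 180 minutes.

180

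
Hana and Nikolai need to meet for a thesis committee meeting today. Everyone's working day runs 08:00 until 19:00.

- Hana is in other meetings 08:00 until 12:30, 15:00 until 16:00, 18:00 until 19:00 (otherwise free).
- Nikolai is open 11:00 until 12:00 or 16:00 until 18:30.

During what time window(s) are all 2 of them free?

Hana free: 12:30-15:00, 16:00-18:00 (invert busy blocks within the working day).
Nikolai free: 11:00-12:00, 16:00-18:30.
Hana ∩ Nikolai: 16:00-18:00.

16:00-18:00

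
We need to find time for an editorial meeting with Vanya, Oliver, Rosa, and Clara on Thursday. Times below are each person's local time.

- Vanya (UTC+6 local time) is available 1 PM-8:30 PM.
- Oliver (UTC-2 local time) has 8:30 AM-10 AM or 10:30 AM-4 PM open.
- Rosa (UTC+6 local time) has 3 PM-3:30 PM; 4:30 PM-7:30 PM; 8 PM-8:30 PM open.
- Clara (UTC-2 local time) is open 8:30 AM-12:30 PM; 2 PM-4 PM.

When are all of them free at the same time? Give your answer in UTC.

Vanya in UTC: 07:00-14:30 (subtract 6h to convert from UTC+6).
Oliver in UTC: 10:30-12:00, 12:30-18:00 (add 2h to convert from UTC-2).
Rosa in UTC: 09:00-09:30, 10:30-13:30, 14:00-14:30 (subtract 6h to convert from UTC+6).
Clara in UTC: 10:30-14:30, 16:00-18:00 (add 2h to convert from UTC-2).
Vanya ∩ Oliver: 10:30-12:00, 12:30-14:30.
Vanya ∩ Oliver ∩ Rosa: 10:30-12:00, 12:30-13:30, 14:00-14:30.
Vanya ∩ Oliver ∩ Rosa ∩ Clara: 10:30-12:00, 12:30-13:30, 14:00-14:30.

10:30-12:00, 12:30-13:30, 14:00-14:30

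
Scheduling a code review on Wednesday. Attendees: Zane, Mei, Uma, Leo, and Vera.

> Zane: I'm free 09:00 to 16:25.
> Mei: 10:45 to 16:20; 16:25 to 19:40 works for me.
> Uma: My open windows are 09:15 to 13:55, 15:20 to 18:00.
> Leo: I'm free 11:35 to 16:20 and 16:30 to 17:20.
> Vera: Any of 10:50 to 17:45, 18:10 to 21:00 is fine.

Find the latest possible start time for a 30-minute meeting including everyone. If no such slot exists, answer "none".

15:50

Zane ∩ Mei: 10:45-16:20.
Zane ∩ Mei ∩ Uma: 10:45-13:55, 15:20-16:20.
Zane ∩ Mei ∩ Uma ∩ Leo: 11:35-13:55, 15:20-16:20.
Zane ∩ Mei ∩ Uma ∩ Leo ∩ Vera: 11:35-13:55, 15:20-16:20.
The last common window of at least 30 minutes is 15:20-16:20; a 30-minute meeting can start as late as 15:50 and still end by 16:20.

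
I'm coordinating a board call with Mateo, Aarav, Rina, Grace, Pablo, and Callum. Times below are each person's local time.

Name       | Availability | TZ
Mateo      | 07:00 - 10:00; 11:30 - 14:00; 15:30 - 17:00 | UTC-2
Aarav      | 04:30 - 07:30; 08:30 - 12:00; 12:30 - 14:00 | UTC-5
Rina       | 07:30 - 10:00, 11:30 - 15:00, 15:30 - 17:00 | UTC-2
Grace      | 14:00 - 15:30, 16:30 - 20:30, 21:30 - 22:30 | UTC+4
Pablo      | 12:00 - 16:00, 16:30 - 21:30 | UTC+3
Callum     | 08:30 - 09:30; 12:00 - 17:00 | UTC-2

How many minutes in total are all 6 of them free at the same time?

240

Mateo in UTC: 09:00-12:00, 13:30-16:00, 17:30-19:00 (add 2h to convert from UTC-2).
Aarav in UTC: 09:30-12:30, 13:30-17:00, 17:30-19:00 (add 5h to convert from UTC-5).
Rina in UTC: 09:30-12:00, 13:30-17:00, 17:30-19:00 (add 2h to convert from UTC-2).
Grace in UTC: 10:00-11:30, 12:30-16:30, 17:30-18:30 (subtract 4h to convert from UTC+4).
Pablo in UTC: 09:00-13:00, 13:30-18:30 (subtract 3h to convert from UTC+3).
Callum in UTC: 10:30-11:30, 14:00-19:00 (add 2h to convert from UTC-2).
Mateo ∩ Aarav: 09:30-12:00, 13:30-16:00, 17:30-19:00.
Mateo ∩ Aarav ∩ Rina: 09:30-12:00, 13:30-16:00, 17:30-19:00.
Mateo ∩ Aarav ∩ Rina ∩ Grace: 10:00-11:30, 13:30-16:00, 17:30-18:30.
Mateo ∩ Aarav ∩ Rina ∩ Grace ∩ Pablo: 10:00-11:30, 13:30-16:00, 17:30-18:30.
Mateo ∩ Aarav ∩ Rina ∩ Grace ∩ Pablo ∩ Callum: 10:30-11:30, 14:00-16:00, 17:30-18:30.
Summing the common windows: 60 + 120 + 60 = 240 minutes.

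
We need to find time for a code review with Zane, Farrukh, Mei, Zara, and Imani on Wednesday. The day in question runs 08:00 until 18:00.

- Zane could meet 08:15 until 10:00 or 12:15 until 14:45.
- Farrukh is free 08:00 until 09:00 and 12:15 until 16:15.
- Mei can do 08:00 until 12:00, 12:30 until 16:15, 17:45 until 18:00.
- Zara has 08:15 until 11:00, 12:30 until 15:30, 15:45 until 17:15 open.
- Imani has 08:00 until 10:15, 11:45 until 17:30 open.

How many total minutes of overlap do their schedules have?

Zane ∩ Farrukh: 08:15-09:00, 12:15-14:45.
Zane ∩ Farrukh ∩ Mei: 08:15-09:00, 12:30-14:45.
Zane ∩ Farrukh ∩ Mei ∩ Zara: 08:15-09:00, 12:30-14:45.
Zane ∩ Farrukh ∩ Mei ∩ Zara ∩ Imani: 08:15-09:00, 12:30-14:45.
So the common availability across everyone is 08:15-09:00, 12:30-14:45.
Summing the common windows: 45 + 135 = 180 minutes.

180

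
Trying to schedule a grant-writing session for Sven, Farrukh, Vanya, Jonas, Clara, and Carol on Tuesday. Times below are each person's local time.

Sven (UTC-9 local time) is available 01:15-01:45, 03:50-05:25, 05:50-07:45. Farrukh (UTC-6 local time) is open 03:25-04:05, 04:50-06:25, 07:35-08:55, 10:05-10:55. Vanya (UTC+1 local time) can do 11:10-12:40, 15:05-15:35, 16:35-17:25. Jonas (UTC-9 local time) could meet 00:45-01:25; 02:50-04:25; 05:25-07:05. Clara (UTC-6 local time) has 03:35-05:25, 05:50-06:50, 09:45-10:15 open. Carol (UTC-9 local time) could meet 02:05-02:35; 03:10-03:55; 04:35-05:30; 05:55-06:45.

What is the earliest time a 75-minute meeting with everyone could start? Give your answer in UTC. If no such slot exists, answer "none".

Sven in UTC: 10:15-10:45, 12:50-14:25, 14:50-16:45 (add 9h to convert from UTC-9).
Farrukh in UTC: 09:25-10:05, 10:50-12:25, 13:35-14:55, 16:05-16:55 (add 6h to convert from UTC-6).
Vanya in UTC: 10:10-11:40, 14:05-14:35, 15:35-16:25 (subtract 1h to convert from UTC+1).
Jonas in UTC: 09:45-10:25, 11:50-13:25, 14:25-16:05 (add 9h to convert from UTC-9).
Clara in UTC: 09:35-11:25, 11:50-12:50, 15:45-16:15 (add 6h to convert from UTC-6).
Carol in UTC: 11:05-11:35, 12:10-12:55, 13:35-14:30, 14:55-15:45 (add 9h to convert from UTC-9).
Sven ∩ Farrukh: 13:35-14:25, 14:50-14:55, 16:05-16:45.
Sven ∩ Farrukh ∩ Vanya: 14:05-14:25, 16:05-16:25.
Sven ∩ Farrukh ∩ Vanya ∩ Jonas: ∅.
Sven ∩ Farrukh ∩ Vanya ∩ Jonas ∩ Clara: ∅.
Sven ∩ Farrukh ∩ Vanya ∩ Jonas ∩ Clara ∩ Carol: ∅.
There is no time when everyone is free.
No common window is at least 75 minutes long.

none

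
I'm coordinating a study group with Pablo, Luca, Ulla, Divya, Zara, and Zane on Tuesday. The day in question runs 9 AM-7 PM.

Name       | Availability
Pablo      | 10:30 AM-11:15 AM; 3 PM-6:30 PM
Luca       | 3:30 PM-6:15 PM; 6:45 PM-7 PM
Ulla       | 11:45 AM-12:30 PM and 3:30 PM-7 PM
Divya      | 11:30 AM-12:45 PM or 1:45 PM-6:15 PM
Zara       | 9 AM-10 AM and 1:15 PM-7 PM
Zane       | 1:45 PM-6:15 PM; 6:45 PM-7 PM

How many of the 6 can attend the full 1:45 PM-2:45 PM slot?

3

Divya, Zara, and Zane can make the full 13:45-14:45 slot — that's 3.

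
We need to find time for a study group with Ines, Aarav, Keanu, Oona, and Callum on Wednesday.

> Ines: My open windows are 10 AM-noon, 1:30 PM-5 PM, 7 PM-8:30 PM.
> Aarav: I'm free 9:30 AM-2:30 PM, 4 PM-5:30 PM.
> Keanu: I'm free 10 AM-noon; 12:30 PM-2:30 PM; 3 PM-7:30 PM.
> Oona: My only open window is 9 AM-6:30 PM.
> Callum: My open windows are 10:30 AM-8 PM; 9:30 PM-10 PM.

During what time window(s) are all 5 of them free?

10:30-12:00, 13:30-14:30, 16:00-17:00

Ines ∩ Aarav: 10:00-12:00, 13:30-14:30, 16:00-17:00.
Ines ∩ Aarav ∩ Keanu: 10:00-12:00, 13:30-14:30, 16:00-17:00.
Ines ∩ Aarav ∩ Keanu ∩ Oona: 10:00-12:00, 13:30-14:30, 16:00-17:00.
Ines ∩ Aarav ∩ Keanu ∩ Oona ∩ Callum: 10:30-12:00, 13:30-14:30, 16:00-17:00.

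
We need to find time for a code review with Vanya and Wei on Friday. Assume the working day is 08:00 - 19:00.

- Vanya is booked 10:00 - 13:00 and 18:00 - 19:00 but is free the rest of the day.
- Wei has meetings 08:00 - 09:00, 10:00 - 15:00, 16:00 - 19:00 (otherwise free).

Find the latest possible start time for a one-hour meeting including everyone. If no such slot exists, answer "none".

15:00

Vanya free: 08:00-10:00, 13:00-18:00 (invert busy blocks within the working day).
Wei free: 09:00-10:00, 15:00-16:00 (invert busy blocks within the working day).
Vanya ∩ Wei: 09:00-10:00, 15:00-16:00.
The last common window of at least 60 minutes is 15:00-16:00; a 60-minute meeting can start as late as 15:00 and still end by 16:00.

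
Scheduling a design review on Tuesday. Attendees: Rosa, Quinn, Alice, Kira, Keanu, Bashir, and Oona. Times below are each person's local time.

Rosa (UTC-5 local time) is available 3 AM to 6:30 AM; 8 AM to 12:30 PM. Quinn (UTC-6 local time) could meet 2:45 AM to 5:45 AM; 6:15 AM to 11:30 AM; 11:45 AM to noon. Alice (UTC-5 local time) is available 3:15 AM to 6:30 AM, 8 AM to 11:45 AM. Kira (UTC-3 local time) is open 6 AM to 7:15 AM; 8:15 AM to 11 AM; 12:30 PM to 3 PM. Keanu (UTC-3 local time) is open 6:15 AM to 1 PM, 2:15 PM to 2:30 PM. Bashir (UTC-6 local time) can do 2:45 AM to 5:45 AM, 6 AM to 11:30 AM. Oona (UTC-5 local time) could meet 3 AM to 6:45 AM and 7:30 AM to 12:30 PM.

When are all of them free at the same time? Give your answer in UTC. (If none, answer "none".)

Rosa in UTC: 08:00-11:30, 13:00-17:30 (add 5h to convert from UTC-5).
Quinn in UTC: 08:45-11:45, 12:15-17:30, 17:45-18:00 (add 6h to convert from UTC-6).
Alice in UTC: 08:15-11:30, 13:00-16:45 (add 5h to convert from UTC-5).
Kira in UTC: 09:00-10:15, 11:15-14:00, 15:30-18:00 (add 3h to convert from UTC-3).
Keanu in UTC: 09:15-16:00, 17:15-17:30 (add 3h to convert from UTC-3).
Bashir in UTC: 08:45-11:45, 12:00-17:30 (add 6h to convert from UTC-6).
Oona in UTC: 08:00-11:45, 12:30-17:30 (add 5h to convert from UTC-5).
Rosa ∩ Quinn: 08:45-11:30, 13:00-17:30.
Rosa ∩ Quinn ∩ Alice: 08:45-11:30, 13:00-16:45.
Rosa ∩ Quinn ∩ Alice ∩ Kira: 09:00-10:15, 11:15-11:30, 13:00-14:00, 15:30-16:45.
Rosa ∩ Quinn ∩ Alice ∩ Kira ∩ Keanu: 09:15-10:15, 11:15-11:30, 13:00-14:00, 15:30-16:00.
Rosa ∩ Quinn ∩ Alice ∩ Kira ∩ Keanu ∩ Bashir: 09:15-10:15, 11:15-11:30, 13:00-14:00, 15:30-16:00.
Rosa ∩ Quinn ∩ Alice ∩ Kira ∩ Keanu ∩ Bashir ∩ Oona: 09:15-10:15, 11:15-11:30, 13:00-14:00, 15:30-16:00.

09:15-10:15, 11:15-11:30, 13:00-14:00, 15:30-16:00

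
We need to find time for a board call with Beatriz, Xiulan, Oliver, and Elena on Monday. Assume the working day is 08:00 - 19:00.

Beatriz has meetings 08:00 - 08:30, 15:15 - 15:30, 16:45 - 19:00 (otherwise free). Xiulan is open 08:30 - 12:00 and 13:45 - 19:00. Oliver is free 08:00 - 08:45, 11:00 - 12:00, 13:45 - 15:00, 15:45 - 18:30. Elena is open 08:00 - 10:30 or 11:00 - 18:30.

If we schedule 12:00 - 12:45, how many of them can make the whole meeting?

2

Beatriz free: 08:30-15:15, 15:30-16:45 (invert busy blocks within the working day).
Xiulan free: 08:30-12:00, 13:45-19:00.
Oliver free: 08:00-08:45, 11:00-12:00, 13:45-15:00, 15:45-18:30.
Elena free: 08:00-10:30, 11:00-18:30.
Beatriz and Elena can make the full 12:00-12:45 slot — that's 2.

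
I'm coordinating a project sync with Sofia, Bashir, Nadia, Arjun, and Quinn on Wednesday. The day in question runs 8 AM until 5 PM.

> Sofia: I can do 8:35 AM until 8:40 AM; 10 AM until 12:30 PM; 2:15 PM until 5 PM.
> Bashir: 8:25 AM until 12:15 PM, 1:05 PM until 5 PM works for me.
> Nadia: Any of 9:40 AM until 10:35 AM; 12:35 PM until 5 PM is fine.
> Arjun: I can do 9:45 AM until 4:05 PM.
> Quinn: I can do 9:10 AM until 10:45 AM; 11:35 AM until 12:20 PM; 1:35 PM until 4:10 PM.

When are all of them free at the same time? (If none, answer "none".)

Sofia ∩ Bashir: 08:35-08:40, 10:00-12:15, 14:15-17:00.
Sofia ∩ Bashir ∩ Nadia: 10:00-10:35, 14:15-17:00.
Sofia ∩ Bashir ∩ Nadia ∩ Arjun: 10:00-10:35, 14:15-16:05.
Sofia ∩ Bashir ∩ Nadia ∩ Arjun ∩ Quinn: 10:00-10:35, 14:15-16:05.

10:00-10:35, 14:15-16:05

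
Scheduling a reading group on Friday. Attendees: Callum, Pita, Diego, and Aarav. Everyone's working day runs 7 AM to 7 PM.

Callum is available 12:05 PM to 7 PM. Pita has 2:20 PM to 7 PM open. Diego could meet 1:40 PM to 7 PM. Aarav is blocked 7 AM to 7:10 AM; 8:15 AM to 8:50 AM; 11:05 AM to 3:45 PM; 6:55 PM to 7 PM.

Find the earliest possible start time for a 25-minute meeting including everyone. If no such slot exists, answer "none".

Callum free: 12:05-19:00.
Pita free: 14:20-19:00.
Diego free: 13:40-19:00.
Aarav free: 07:10-08:15, 08:50-11:05, 15:45-18:55 (invert busy blocks within the working day).
Callum ∩ Pita: 14:20-19:00.
Callum ∩ Pita ∩ Diego: 14:20-19:00.
Callum ∩ Pita ∩ Diego ∩ Aarav: 15:45-18:55.
So the common availability across everyone is 15:45-18:55.
The first common window of at least 25 minutes is 15:45-18:55, so the earliest start is 15:45.

15:45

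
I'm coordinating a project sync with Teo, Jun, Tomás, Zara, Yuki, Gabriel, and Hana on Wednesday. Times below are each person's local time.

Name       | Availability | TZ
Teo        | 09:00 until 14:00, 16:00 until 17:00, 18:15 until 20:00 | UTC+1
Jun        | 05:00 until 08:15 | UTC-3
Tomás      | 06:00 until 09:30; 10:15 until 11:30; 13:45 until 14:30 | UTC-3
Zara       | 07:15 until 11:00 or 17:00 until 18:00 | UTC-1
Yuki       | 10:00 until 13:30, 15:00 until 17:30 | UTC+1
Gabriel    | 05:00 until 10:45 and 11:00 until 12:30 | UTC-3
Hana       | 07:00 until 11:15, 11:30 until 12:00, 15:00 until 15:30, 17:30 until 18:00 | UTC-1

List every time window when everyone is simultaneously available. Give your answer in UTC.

Teo in UTC: 08:00-13:00, 15:00-16:00, 17:15-19:00 (subtract 1h to convert from UTC+1).
Jun in UTC: 08:00-11:15 (add 3h to convert from UTC-3).
Tomás in UTC: 09:00-12:30, 13:15-14:30, 16:45-17:30 (add 3h to convert from UTC-3).
Zara in UTC: 08:15-12:00, 18:00-19:00 (add 1h to convert from UTC-1).
Yuki in UTC: 09:00-12:30, 14:00-16:30 (subtract 1h to convert from UTC+1).
Gabriel in UTC: 08:00-13:45, 14:00-15:30 (add 3h to convert from UTC-3).
Hana in UTC: 08:00-12:15, 12:30-13:00, 16:00-16:30, 18:30-19:00 (add 1h to convert from UTC-1).
Teo ∩ Jun: 08:00-11:15.
Teo ∩ Jun ∩ Tomás: 09:00-11:15.
Teo ∩ Jun ∩ Tomás ∩ Zara: 09:00-11:15.
Teo ∩ Jun ∩ Tomás ∩ Zara ∩ Yuki: 09:00-11:15.
Teo ∩ Jun ∩ Tomás ∩ Zara ∩ Yuki ∩ Gabriel: 09:00-11:15.
Teo ∩ Jun ∩ Tomás ∩ Zara ∩ Yuki ∩ Gabriel ∩ Hana: 09:00-11:15.
So the common availability across everyone is 09:00-11:15.

09:00-11:15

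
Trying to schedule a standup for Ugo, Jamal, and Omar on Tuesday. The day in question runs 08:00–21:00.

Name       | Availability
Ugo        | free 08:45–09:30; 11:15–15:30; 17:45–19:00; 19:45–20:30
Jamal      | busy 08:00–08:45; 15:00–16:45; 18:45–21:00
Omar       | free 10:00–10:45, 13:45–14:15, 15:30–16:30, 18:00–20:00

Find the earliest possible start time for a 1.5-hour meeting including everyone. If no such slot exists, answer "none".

none

Ugo free: 08:45-09:30, 11:15-15:30, 17:45-19:00, 19:45-20:30.
Jamal free: 08:45-15:00, 16:45-18:45 (invert busy blocks within the working day).
Omar free: 10:00-10:45, 13:45-14:15, 15:30-16:30, 18:00-20:00.
Ugo ∩ Jamal: 08:45-09:30, 11:15-15:00, 17:45-18:45.
Ugo ∩ Jamal ∩ Omar: 13:45-14:15, 18:00-18:45.
No common window is at least 90 minutes long.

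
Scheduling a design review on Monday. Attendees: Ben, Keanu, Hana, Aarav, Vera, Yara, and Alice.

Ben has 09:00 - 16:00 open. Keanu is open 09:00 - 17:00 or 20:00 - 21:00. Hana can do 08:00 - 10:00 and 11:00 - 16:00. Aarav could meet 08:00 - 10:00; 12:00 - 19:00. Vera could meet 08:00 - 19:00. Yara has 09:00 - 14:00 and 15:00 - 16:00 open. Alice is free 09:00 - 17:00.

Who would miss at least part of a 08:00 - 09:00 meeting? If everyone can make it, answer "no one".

Alice, Ben, Keanu, Yara

Ben: not fully free for 08:00-09:00. Keanu: not fully free for 08:00-09:00. Hana: free for 08:00-09:00. Aarav: free for 08:00-09:00. Vera: free for 08:00-09:00. Yara: not fully free for 08:00-09:00. Alice: not fully free for 08:00-09:00.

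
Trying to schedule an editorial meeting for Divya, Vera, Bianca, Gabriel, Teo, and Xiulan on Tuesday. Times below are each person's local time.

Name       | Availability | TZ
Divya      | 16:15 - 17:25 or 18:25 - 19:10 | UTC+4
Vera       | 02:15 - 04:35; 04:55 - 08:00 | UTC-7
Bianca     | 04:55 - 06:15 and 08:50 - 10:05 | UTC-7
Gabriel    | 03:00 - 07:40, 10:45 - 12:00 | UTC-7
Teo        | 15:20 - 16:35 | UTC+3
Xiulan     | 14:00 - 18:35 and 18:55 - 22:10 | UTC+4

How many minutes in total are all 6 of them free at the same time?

55

Divya in UTC: 12:15-13:25, 14:25-15:10 (subtract 4h to convert from UTC+4).
Vera in UTC: 09:15-11:35, 11:55-15:00 (add 7h to convert from UTC-7).
Bianca in UTC: 11:55-13:15, 15:50-17:05 (add 7h to convert from UTC-7).
Gabriel in UTC: 10:00-14:40, 17:45-19:00 (add 7h to convert from UTC-7).
Teo in UTC: 12:20-13:35 (subtract 3h to convert from UTC+3).
Xiulan in UTC: 10:00-14:35, 14:55-18:10 (subtract 4h to convert from UTC+4).
Divya ∩ Vera: 12:15-13:25, 14:25-15:00.
Divya ∩ Vera ∩ Bianca: 12:15-13:15.
Divya ∩ Vera ∩ Bianca ∩ Gabriel: 12:15-13:15.
Divya ∩ Vera ∩ Bianca ∩ Gabriel ∩ Teo: 12:20-13:15.
Divya ∩ Vera ∩ Bianca ∩ Gabriel ∩ Teo ∩ Xiulan: 12:20-13:15.
Those are the intersection windows.
That's a single block of 55 minutes.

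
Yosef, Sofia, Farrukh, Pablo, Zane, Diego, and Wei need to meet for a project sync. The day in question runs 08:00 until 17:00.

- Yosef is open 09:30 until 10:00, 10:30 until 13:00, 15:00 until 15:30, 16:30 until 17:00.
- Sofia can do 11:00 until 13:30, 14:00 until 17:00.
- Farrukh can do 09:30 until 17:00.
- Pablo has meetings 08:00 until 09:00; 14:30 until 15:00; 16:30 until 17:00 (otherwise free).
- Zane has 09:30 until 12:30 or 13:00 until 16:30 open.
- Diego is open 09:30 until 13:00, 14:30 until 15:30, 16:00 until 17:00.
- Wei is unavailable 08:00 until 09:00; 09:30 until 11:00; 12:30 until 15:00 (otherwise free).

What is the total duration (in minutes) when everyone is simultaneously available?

120

Yosef free: 09:30-10:00, 10:30-13:00, 15:00-15:30, 16:30-17:00.
Sofia free: 11:00-13:30, 14:00-17:00.
Farrukh free: 09:30-17:00.
Pablo free: 09:00-14:30, 15:00-16:30 (invert busy blocks within the working day).
Zane free: 09:30-12:30, 13:00-16:30.
Diego free: 09:30-13:00, 14:30-15:30, 16:00-17:00.
Wei free: 09:00-09:30, 11:00-12:30, 15:00-17:00 (invert busy blocks within the working day).
Yosef ∩ Sofia: 11:00-13:00, 15:00-15:30, 16:30-17:00.
Yosef ∩ Sofia ∩ Farrukh: 11:00-13:00, 15:00-15:30, 16:30-17:00.
Yosef ∩ Sofia ∩ Farrukh ∩ Pablo: 11:00-13:00, 15:00-15:30.
Yosef ∩ Sofia ∩ Farrukh ∩ Pablo ∩ Zane: 11:00-12:30, 15:00-15:30.
Yosef ∩ Sofia ∩ Farrukh ∩ Pablo ∩ Zane ∩ Diego: 11:00-12:30, 15:00-15:30.
Yosef ∩ Sofia ∩ Farrukh ∩ Pablo ∩ Zane ∩ Diego ∩ Wei: 11:00-12:30, 15:00-15:30.
Summing the common windows: 90 + 30 = 120 minutes.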